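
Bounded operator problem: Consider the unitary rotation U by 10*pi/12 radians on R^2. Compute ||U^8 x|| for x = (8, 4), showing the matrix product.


U is a rotation by theta = 10*pi/12
U^8 = rotation by 8*theta = 80*pi/12 = 8*pi/12 (mod 2*pi)
cos(8*pi/12) = -0.5000, sin(8*pi/12) = 0.8660
U^8 x = (-0.5000 * 8 - 0.8660 * 4, 0.8660 * 8 + -0.5000 * 4)
= (-7.4641, 4.9282)
||U^8 x|| = sqrt((-7.4641)^2 + 4.9282^2) = sqrt(80.0000) = 8.9443

8.9443


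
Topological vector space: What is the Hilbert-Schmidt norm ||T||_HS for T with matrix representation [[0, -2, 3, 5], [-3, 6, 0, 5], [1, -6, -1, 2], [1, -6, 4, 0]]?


The Hilbert-Schmidt norm is sqrt(sum of squares of all entries).
Sum of squares = 0^2 + (-2)^2 + 3^2 + 5^2 + (-3)^2 + 6^2 + 0^2 + 5^2 + 1^2 + (-6)^2 + (-1)^2 + 2^2 + 1^2 + (-6)^2 + 4^2 + 0^2
= 0 + 4 + 9 + 25 + 9 + 36 + 0 + 25 + 1 + 36 + 1 + 4 + 1 + 36 + 16 + 0 = 203
||T||_HS = sqrt(203) = 14.2478

14.2478


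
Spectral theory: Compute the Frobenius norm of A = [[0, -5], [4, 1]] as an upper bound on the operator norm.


||A||_F^2 = sum a_ij^2
= 0^2 + (-5)^2 + 4^2 + 1^2
= 0 + 25 + 16 + 1 = 42
||A||_F = sqrt(42) = 6.4807

6.4807


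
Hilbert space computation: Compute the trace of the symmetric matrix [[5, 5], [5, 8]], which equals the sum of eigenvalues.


For a self-adjoint (symmetric) matrix, the eigenvalues are real.
The sum of eigenvalues equals the trace of the matrix.
trace = 5 + 8 = 13

13


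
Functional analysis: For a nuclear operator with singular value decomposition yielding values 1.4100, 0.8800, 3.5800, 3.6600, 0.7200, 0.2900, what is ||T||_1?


The nuclear norm is the sum of all singular values.
||T||_1 = 1.4100 + 0.8800 + 3.5800 + 3.6600 + 0.7200 + 0.2900
= 10.5400

10.5400


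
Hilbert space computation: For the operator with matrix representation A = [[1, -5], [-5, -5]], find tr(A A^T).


trace(A * A^T) = sum of squares of all entries
= 1^2 + (-5)^2 + (-5)^2 + (-5)^2
= 1 + 25 + 25 + 25
= 76

76


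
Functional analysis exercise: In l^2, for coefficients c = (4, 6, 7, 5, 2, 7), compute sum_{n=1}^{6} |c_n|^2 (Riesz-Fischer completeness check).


sum |c_n|^2 = 4^2 + 6^2 + 7^2 + 5^2 + 2^2 + 7^2
= 16 + 36 + 49 + 25 + 4 + 49
= 179

179


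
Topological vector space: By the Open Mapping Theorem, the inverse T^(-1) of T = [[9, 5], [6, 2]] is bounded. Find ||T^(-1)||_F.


det(T) = 9*2 - 5*6 = -12
T^(-1) = (1/-12) * [[2, -5], [-6, 9]] = [[-0.1667, 0.4167], [0.5000, -0.7500]]
||T^(-1)||_F^2 = (-0.1667)^2 + 0.4167^2 + 0.5000^2 + (-0.7500)^2 = 1.0139
||T^(-1)||_F = sqrt(1.0139) = 1.0069

1.0069


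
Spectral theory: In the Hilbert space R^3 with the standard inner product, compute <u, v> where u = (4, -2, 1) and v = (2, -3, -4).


Computing the standard inner product <u, v> = sum u_i * v_i
= 4*2 + -2*-3 + 1*-4
= 8 + 6 + -4
= 10

10


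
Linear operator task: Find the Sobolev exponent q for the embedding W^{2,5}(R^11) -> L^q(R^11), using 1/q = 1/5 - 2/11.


Using the Sobolev embedding formula: 1/q = 1/p - k/n
1/q = 1/5 - 2/11 = 1/55
q = 1/(1/55) = 55

55.0000


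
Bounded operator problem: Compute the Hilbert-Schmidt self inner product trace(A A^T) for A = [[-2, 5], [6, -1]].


trace(A * A^T) = sum of squares of all entries
= (-2)^2 + 5^2 + 6^2 + (-1)^2
= 4 + 25 + 36 + 1
= 66

66


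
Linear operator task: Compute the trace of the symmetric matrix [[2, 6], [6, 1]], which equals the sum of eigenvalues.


For a self-adjoint (symmetric) matrix, the eigenvalues are real.
The sum of eigenvalues equals the trace of the matrix.
trace = 2 + 1 = 3

3


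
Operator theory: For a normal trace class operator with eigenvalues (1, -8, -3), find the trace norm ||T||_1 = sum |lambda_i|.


For a normal operator, singular values equal |eigenvalues|.
Trace norm = sum |lambda_i| = 1 + 8 + 3
= 12

12


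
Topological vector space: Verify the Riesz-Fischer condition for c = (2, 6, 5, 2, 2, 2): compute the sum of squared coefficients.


sum |c_n|^2 = 2^2 + 6^2 + 5^2 + 2^2 + 2^2 + 2^2
= 4 + 36 + 25 + 4 + 4 + 4
= 77

77


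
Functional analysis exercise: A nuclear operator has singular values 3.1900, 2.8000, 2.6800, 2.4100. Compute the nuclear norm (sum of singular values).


The nuclear norm is the sum of all singular values.
||T||_1 = 3.1900 + 2.8000 + 2.6800 + 2.4100
= 11.0800

11.0800


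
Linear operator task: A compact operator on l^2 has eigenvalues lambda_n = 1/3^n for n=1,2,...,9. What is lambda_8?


The eigenvalue formula gives lambda_8 = 1/3^8
= 1/6561
= 1.5242e-04

1.5242e-04


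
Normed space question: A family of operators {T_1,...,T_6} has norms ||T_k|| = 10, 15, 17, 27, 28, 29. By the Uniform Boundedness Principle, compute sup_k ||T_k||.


By the Uniform Boundedness Principle, the supremum of norms is finite.
sup_k ||T_k|| = max(10, 15, 17, 27, 28, 29) = 29

29


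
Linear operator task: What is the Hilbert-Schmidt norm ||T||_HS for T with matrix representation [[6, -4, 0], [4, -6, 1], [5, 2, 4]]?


The Hilbert-Schmidt norm is sqrt(sum of squares of all entries).
Sum of squares = 6^2 + (-4)^2 + 0^2 + 4^2 + (-6)^2 + 1^2 + 5^2 + 2^2 + 4^2
= 36 + 16 + 0 + 16 + 36 + 1 + 25 + 4 + 16 = 150
||T||_HS = sqrt(150) = 12.2474

12.2474


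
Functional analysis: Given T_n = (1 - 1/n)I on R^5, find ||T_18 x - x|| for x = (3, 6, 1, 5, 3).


T_18 x - x = (1 - 1/18)x - x = -x/18
||x|| = sqrt(80) = 8.9443
||T_18 x - x|| = ||x||/18 = 8.9443/18 = 0.4969

0.4969


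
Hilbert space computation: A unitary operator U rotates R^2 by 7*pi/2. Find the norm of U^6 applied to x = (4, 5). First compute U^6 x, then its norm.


U is a rotation by theta = 7*pi/2
U^6 = rotation by 6*theta = 42*pi/2 = 2*pi/2 (mod 2*pi)
cos(2*pi/2) = -1.0000, sin(2*pi/2) = 0.0000
U^6 x = (-1.0000 * 4 - 0.0000 * 5, 0.0000 * 4 + -1.0000 * 5)
= (-4.0000, -5.0000)
||U^6 x|| = sqrt((-4.0000)^2 + (-5.0000)^2) = sqrt(41.0000) = 6.4031

6.4031


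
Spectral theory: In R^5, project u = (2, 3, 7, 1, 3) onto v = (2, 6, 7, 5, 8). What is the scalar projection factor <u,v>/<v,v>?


Computing <u,v> = 2*2 + 3*6 + 7*7 + 1*5 + 3*8 = 100
Computing <v,v> = 2^2 + 6^2 + 7^2 + 5^2 + 8^2 = 178
Projection coefficient = 100/178 = 0.5618

0.5618


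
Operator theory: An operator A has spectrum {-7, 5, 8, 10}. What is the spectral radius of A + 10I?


Spectrum of A + 10I = {3, 15, 18, 20}
Spectral radius = max |lambda| over the shifted spectrum
= max(3, 15, 18, 20) = 20

20


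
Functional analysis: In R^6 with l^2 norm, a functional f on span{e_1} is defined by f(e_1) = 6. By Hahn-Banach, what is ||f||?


The norm of f is given by ||f|| = sup_{||x||=1} |f(x)|.
On span{e_1}, ||e_1|| = 1, so ||f|| = |f(e_1)| / ||e_1||
= |6| / 1 = 6.0000

6.0000


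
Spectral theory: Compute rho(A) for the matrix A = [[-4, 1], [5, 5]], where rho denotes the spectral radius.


For a 2x2 matrix, eigenvalues satisfy lambda^2 - (trace)*lambda + det = 0
trace = -4 + 5 = 1
det = -4*5 - 1*5 = -25
discriminant = 1^2 - 4*(-25) = 101
spectral radius = max |eigenvalue| = 5.5249

5.5249


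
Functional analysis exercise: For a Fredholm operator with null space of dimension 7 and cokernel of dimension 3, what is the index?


The Fredholm index is defined as ind(T) = dim(ker T) - dim(coker T)
= 7 - 3
= 4

4


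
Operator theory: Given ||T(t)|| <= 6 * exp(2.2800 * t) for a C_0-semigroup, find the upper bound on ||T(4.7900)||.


||T(4.7900)|| <= 6 * exp(2.2800 * 4.7900)
= 6 * exp(10.9212)
= 6 * 55337.1637
= 332022.9823

332022.9823


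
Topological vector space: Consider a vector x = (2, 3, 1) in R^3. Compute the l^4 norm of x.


The l^4 norm = (sum |x_i|^4)^(1/4)
Sum of 4th powers = 16 + 81 + 1 = 98
||x||_4 = (98)^(1/4) = 3.1463

3.1463


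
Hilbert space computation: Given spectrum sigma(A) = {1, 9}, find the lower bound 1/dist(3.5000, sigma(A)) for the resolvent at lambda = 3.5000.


dist(3.5000, {1, 9}) = min(|3.5000 - 1|, |3.5000 - 9|)
= min(2.5000, 5.5000) = 2.5000
Resolvent bound = 1/2.5000 = 0.4000

0.4000


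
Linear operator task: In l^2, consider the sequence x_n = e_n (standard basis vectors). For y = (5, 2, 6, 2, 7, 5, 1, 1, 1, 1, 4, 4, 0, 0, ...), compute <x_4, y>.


x_4 = e_4 is the standard basis vector with 1 in position 4.
<x_4, y> = y_4 = 2
As n -> infinity, <x_n, y> -> 0, confirming weak convergence of (x_n) to 0.

2


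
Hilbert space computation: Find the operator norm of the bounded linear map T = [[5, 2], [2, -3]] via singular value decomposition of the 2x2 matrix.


A^T A = [[29, 4], [4, 13]]
trace(A^T A) = 42, det(A^T A) = 361
discriminant = 42^2 - 4*361 = 320
Largest eigenvalue of A^T A = (trace + sqrt(disc))/2 = 29.9443
||T|| = sqrt(29.9443) = 5.4721

5.4721


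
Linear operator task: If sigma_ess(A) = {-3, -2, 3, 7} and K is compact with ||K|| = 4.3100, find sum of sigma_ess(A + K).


By Weyl's theorem, the essential spectrum is invariant under compact perturbations.
sigma_ess(A + K) = sigma_ess(A) = {-3, -2, 3, 7}
Sum = -3 + -2 + 3 + 7 = 5

5


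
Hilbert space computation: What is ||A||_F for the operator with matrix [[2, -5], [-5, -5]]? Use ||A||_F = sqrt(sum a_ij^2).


||A||_F^2 = sum a_ij^2
= 2^2 + (-5)^2 + (-5)^2 + (-5)^2
= 4 + 25 + 25 + 25 = 79
||A||_F = sqrt(79) = 8.8882

8.8882


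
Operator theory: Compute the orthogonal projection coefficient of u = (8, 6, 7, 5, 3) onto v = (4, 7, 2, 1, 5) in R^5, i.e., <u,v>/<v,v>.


Computing <u,v> = 8*4 + 6*7 + 7*2 + 5*1 + 3*5 = 108
Computing <v,v> = 4^2 + 7^2 + 2^2 + 1^2 + 5^2 = 95
Projection coefficient = 108/95 = 1.1368

1.1368


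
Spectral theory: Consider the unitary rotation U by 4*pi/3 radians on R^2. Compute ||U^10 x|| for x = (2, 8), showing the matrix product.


U is a rotation by theta = 4*pi/3
U^10 = rotation by 10*theta = 40*pi/3 = 4*pi/3 (mod 2*pi)
cos(4*pi/3) = -0.5000, sin(4*pi/3) = -0.8660
U^10 x = (-0.5000 * 2 - -0.8660 * 8, -0.8660 * 2 + -0.5000 * 8)
= (5.9282, -5.7321)
||U^10 x|| = sqrt(5.9282^2 + (-5.7321)^2) = sqrt(68.0000) = 8.2462

8.2462


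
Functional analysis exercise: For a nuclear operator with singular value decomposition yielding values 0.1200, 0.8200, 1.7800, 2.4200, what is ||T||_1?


The nuclear norm is the sum of all singular values.
||T||_1 = 0.1200 + 0.8200 + 1.7800 + 2.4200
= 5.1400

5.1400


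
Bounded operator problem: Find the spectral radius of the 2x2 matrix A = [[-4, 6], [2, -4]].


For a 2x2 matrix, eigenvalues satisfy lambda^2 - (trace)*lambda + det = 0
trace = -4 + -4 = -8
det = -4*-4 - 6*2 = 4
discriminant = (-8)^2 - 4*(4) = 48
spectral radius = max |eigenvalue| = 7.4641

7.4641


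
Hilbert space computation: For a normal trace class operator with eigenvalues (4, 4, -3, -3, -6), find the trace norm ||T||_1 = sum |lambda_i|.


For a normal operator, singular values equal |eigenvalues|.
Trace norm = sum |lambda_i| = 4 + 4 + 3 + 3 + 6
= 20

20


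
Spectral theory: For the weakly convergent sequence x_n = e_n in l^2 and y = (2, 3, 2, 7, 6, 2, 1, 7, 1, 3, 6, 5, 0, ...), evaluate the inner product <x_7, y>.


x_7 = e_7 is the standard basis vector with 1 in position 7.
<x_7, y> = y_7 = 1
As n -> infinity, <x_n, y> -> 0, confirming weak convergence of (x_n) to 0.

1


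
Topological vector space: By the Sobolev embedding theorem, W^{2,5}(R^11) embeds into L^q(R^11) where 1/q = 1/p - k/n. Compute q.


Using the Sobolev embedding formula: 1/q = 1/p - k/n
1/q = 1/5 - 2/11 = 1/55
q = 1/(1/55) = 55

55.0000


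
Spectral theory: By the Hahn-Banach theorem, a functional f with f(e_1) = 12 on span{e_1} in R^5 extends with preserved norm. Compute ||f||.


The norm of f is given by ||f|| = sup_{||x||=1} |f(x)|.
On span{e_1}, ||e_1|| = 1, so ||f|| = |f(e_1)| / ||e_1||
= |12| / 1 = 12.0000

12.0000


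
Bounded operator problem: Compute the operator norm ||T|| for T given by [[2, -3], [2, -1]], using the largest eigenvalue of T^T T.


A^T A = [[8, -8], [-8, 10]]
trace(A^T A) = 18, det(A^T A) = 16
discriminant = 18^2 - 4*16 = 260
Largest eigenvalue of A^T A = (trace + sqrt(disc))/2 = 17.0623
||T|| = sqrt(17.0623) = 4.1306

4.1306


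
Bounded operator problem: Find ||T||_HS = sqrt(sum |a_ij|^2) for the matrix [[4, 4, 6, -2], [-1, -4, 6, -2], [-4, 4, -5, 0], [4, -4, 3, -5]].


The Hilbert-Schmidt norm is sqrt(sum of squares of all entries).
Sum of squares = 4^2 + 4^2 + 6^2 + (-2)^2 + (-1)^2 + (-4)^2 + 6^2 + (-2)^2 + (-4)^2 + 4^2 + (-5)^2 + 0^2 + 4^2 + (-4)^2 + 3^2 + (-5)^2
= 16 + 16 + 36 + 4 + 1 + 16 + 36 + 4 + 16 + 16 + 25 + 0 + 16 + 16 + 9 + 25 = 252
||T||_HS = sqrt(252) = 15.8745

15.8745


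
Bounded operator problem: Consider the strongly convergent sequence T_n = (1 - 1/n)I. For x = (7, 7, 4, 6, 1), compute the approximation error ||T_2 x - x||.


T_2 x - x = (1 - 1/2)x - x = -x/2
||x|| = sqrt(151) = 12.2882
||T_2 x - x|| = ||x||/2 = 12.2882/2 = 6.1441

6.1441


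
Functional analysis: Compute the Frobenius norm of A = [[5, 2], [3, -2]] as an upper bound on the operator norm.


||A||_F^2 = sum a_ij^2
= 5^2 + 2^2 + 3^2 + (-2)^2
= 25 + 4 + 9 + 4 = 42
||A||_F = sqrt(42) = 6.4807

6.4807


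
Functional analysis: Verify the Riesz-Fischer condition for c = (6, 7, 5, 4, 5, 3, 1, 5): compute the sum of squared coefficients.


sum |c_n|^2 = 6^2 + 7^2 + 5^2 + 4^2 + 5^2 + 3^2 + 1^2 + 5^2
= 36 + 49 + 25 + 16 + 25 + 9 + 1 + 25
= 186

186


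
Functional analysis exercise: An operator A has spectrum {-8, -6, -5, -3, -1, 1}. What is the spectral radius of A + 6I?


Spectrum of A + 6I = {-2, 0, 1, 3, 5, 7}
Spectral radius = max |lambda| over the shifted spectrum
= max(2, 0, 1, 3, 5, 7) = 7

7


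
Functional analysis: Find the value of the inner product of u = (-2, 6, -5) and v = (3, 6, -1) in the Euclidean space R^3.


Computing the standard inner product <u, v> = sum u_i * v_i
= -2*3 + 6*6 + -5*-1
= -6 + 36 + 5
= 35

35


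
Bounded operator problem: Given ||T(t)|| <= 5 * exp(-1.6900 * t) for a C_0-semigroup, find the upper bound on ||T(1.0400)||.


||T(1.0400)|| <= 5 * exp(-1.6900 * 1.0400)
= 5 * exp(-1.7576)
= 5 * 0.1725
= 0.8623

0.8623


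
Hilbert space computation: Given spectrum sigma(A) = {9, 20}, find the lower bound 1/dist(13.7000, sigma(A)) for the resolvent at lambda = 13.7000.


dist(13.7000, {9, 20}) = min(|13.7000 - 9|, |13.7000 - 20|)
= min(4.7000, 6.3000) = 4.7000
Resolvent bound = 1/4.7000 = 0.2128

0.2128


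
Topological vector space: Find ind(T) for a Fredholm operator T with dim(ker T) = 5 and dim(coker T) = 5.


The Fredholm index is defined as ind(T) = dim(ker T) - dim(coker T)
= 5 - 5
= 0

0


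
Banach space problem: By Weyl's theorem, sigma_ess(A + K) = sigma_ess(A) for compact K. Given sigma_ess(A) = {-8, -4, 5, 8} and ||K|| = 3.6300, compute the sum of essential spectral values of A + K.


By Weyl's theorem, the essential spectrum is invariant under compact perturbations.
sigma_ess(A + K) = sigma_ess(A) = {-8, -4, 5, 8}
Sum = -8 + -4 + 5 + 8 = 1

1


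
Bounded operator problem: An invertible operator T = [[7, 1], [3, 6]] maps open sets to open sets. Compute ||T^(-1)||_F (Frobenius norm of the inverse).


det(T) = 7*6 - 1*3 = 39
T^(-1) = (1/39) * [[6, -1], [-3, 7]] = [[0.1538, -0.0256], [-0.0769, 0.1795]]
||T^(-1)||_F^2 = 0.1538^2 + (-0.0256)^2 + (-0.0769)^2 + 0.1795^2 = 0.0625
||T^(-1)||_F = sqrt(0.0625) = 0.2499

0.2499


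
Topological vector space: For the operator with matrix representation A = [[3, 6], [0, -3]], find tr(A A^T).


trace(A * A^T) = sum of squares of all entries
= 3^2 + 6^2 + 0^2 + (-3)^2
= 9 + 36 + 0 + 9
= 54

54


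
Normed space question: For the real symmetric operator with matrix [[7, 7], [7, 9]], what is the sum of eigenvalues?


For a self-adjoint (symmetric) matrix, the eigenvalues are real.
The sum of eigenvalues equals the trace of the matrix.
trace = 7 + 9 = 16

16


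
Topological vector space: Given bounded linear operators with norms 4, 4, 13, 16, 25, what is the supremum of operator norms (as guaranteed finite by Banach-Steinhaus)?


By the Uniform Boundedness Principle, the supremum of norms is finite.
sup_k ||T_k|| = max(4, 4, 13, 16, 25) = 25

25


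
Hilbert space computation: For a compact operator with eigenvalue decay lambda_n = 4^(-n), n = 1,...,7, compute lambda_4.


The eigenvalue formula gives lambda_4 = 1/4^4
= 1/256
= 0.0039

0.0039


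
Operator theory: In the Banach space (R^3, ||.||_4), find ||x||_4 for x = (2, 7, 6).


The l^4 norm = (sum |x_i|^4)^(1/4)
Sum of 4th powers = 16 + 2401 + 1296 = 3713
||x||_4 = (3713)^(1/4) = 7.8060

7.8060


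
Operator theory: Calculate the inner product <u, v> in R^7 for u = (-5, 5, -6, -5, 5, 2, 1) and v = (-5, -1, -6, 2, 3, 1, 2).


Computing the standard inner product <u, v> = sum u_i * v_i
= -5*-5 + 5*-1 + -6*-6 + -5*2 + 5*3 + 2*1 + 1*2
= 25 + -5 + 36 + -10 + 15 + 2 + 2
= 65

65


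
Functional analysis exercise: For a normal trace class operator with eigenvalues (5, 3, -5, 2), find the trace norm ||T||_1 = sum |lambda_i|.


For a normal operator, singular values equal |eigenvalues|.
Trace norm = sum |lambda_i| = 5 + 3 + 5 + 2
= 15

15


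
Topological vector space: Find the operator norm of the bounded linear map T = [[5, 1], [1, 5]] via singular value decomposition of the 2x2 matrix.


A^T A = [[26, 10], [10, 26]]
trace(A^T A) = 52, det(A^T A) = 576
discriminant = 52^2 - 4*576 = 400
Largest eigenvalue of A^T A = (trace + sqrt(disc))/2 = 36.0000
||T|| = sqrt(36.0000) = 6.0000

6.0000


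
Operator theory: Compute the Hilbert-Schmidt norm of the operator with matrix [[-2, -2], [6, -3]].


The Hilbert-Schmidt norm is sqrt(sum of squares of all entries).
Sum of squares = (-2)^2 + (-2)^2 + 6^2 + (-3)^2
= 4 + 4 + 36 + 9 = 53
||T||_HS = sqrt(53) = 7.2801

7.2801


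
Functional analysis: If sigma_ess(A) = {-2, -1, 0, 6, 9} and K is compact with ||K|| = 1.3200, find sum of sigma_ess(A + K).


By Weyl's theorem, the essential spectrum is invariant under compact perturbations.
sigma_ess(A + K) = sigma_ess(A) = {-2, -1, 0, 6, 9}
Sum = -2 + -1 + 0 + 6 + 9 = 12

12


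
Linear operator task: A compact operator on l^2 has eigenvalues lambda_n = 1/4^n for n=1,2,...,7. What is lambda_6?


The eigenvalue formula gives lambda_6 = 1/4^6
= 1/4096
= 2.4414e-04

2.4414e-04


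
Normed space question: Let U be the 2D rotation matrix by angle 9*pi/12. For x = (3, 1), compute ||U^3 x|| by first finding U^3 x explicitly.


U is a rotation by theta = 9*pi/12
U^3 = rotation by 3*theta = 27*pi/12 = 3*pi/12 (mod 2*pi)
cos(3*pi/12) = 0.7071, sin(3*pi/12) = 0.7071
U^3 x = (0.7071 * 3 - 0.7071 * 1, 0.7071 * 3 + 0.7071 * 1)
= (1.4142, 2.8284)
||U^3 x|| = sqrt(1.4142^2 + 2.8284^2) = sqrt(10.0000) = 3.1623

3.1623


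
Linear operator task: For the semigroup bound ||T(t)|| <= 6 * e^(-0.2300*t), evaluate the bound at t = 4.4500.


||T(4.4500)|| <= 6 * exp(-0.2300 * 4.4500)
= 6 * exp(-1.0235)
= 6 * 0.3593
= 2.1560

2.1560


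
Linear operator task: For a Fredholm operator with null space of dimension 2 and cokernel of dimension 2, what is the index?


The Fredholm index is defined as ind(T) = dim(ker T) - dim(coker T)
= 2 - 2
= 0

0


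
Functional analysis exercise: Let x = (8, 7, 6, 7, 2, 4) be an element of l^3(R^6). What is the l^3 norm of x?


The l^3 norm = (sum |x_i|^3)^(1/3)
Sum of 3th powers = 512 + 343 + 216 + 343 + 8 + 64 = 1486
||x||_3 = (1486)^(1/3) = 11.4114

11.4114


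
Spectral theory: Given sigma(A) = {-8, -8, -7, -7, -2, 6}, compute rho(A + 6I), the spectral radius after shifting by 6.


Spectrum of A + 6I = {-2, -2, -1, -1, 4, 12}
Spectral radius = max |lambda| over the shifted spectrum
= max(2, 2, 1, 1, 4, 12) = 12

12


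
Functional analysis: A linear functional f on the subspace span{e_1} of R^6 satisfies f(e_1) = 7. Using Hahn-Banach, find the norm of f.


The norm of f is given by ||f|| = sup_{||x||=1} |f(x)|.
On span{e_1}, ||e_1|| = 1, so ||f|| = |f(e_1)| / ||e_1||
= |7| / 1 = 7.0000

7.0000


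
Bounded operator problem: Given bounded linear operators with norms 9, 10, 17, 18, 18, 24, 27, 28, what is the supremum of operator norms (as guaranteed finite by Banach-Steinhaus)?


By the Uniform Boundedness Principle, the supremum of norms is finite.
sup_k ||T_k|| = max(9, 10, 17, 18, 18, 24, 27, 28) = 28

28


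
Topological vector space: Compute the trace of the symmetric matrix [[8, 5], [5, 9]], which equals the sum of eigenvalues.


For a self-adjoint (symmetric) matrix, the eigenvalues are real.
The sum of eigenvalues equals the trace of the matrix.
trace = 8 + 9 = 17

17


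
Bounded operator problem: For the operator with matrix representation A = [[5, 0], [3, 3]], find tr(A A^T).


trace(A * A^T) = sum of squares of all entries
= 5^2 + 0^2 + 3^2 + 3^2
= 25 + 0 + 9 + 9
= 43

43


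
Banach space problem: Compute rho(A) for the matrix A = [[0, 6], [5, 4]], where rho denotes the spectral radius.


For a 2x2 matrix, eigenvalues satisfy lambda^2 - (trace)*lambda + det = 0
trace = 0 + 4 = 4
det = 0*4 - 6*5 = -30
discriminant = 4^2 - 4*(-30) = 136
spectral radius = max |eigenvalue| = 7.8310

7.8310


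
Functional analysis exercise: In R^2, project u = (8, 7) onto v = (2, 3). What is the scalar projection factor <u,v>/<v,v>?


Computing <u,v> = 8*2 + 7*3 = 37
Computing <v,v> = 2^2 + 3^2 = 13
Projection coefficient = 37/13 = 2.8462

2.8462


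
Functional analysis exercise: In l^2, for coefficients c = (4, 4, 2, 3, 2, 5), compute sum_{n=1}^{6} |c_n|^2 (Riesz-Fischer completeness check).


sum |c_n|^2 = 4^2 + 4^2 + 2^2 + 3^2 + 2^2 + 5^2
= 16 + 16 + 4 + 9 + 4 + 25
= 74

74


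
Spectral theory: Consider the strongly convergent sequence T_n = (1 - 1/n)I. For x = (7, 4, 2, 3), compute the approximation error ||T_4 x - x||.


T_4 x - x = (1 - 1/4)x - x = -x/4
||x|| = sqrt(78) = 8.8318
||T_4 x - x|| = ||x||/4 = 8.8318/4 = 2.2079

2.2079


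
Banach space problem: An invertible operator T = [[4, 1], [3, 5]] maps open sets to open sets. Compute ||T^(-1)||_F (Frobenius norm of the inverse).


det(T) = 4*5 - 1*3 = 17
T^(-1) = (1/17) * [[5, -1], [-3, 4]] = [[0.2941, -0.0588], [-0.1765, 0.2353]]
||T^(-1)||_F^2 = 0.2941^2 + (-0.0588)^2 + (-0.1765)^2 + 0.2353^2 = 0.1765
||T^(-1)||_F = sqrt(0.1765) = 0.4201

0.4201


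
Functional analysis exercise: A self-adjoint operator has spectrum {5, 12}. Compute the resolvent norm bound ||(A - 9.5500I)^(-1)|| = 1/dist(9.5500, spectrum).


dist(9.5500, {5, 12}) = min(|9.5500 - 5|, |9.5500 - 12|)
= min(4.5500, 2.4500) = 2.4500
Resolvent bound = 1/2.4500 = 0.4082

0.4082


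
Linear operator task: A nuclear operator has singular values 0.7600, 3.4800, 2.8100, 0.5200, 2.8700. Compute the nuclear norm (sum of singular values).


The nuclear norm is the sum of all singular values.
||T||_1 = 0.7600 + 3.4800 + 2.8100 + 0.5200 + 2.8700
= 10.4400

10.4400


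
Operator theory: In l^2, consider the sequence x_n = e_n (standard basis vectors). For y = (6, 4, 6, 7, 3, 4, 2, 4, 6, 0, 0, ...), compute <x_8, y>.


x_8 = e_8 is the standard basis vector with 1 in position 8.
<x_8, y> = y_8 = 4
As n -> infinity, <x_n, y> -> 0, confirming weak convergence of (x_n) to 0.

4


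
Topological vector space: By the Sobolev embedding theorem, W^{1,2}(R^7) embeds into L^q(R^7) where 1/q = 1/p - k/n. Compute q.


Using the Sobolev embedding formula: 1/q = 1/p - k/n
1/q = 1/2 - 1/7 = 5/14
q = 1/(5/14) = 14/5 = 2.8000

2.8000


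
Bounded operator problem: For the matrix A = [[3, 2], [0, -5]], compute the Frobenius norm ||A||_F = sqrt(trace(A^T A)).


||A||_F^2 = sum a_ij^2
= 3^2 + 2^2 + 0^2 + (-5)^2
= 9 + 4 + 0 + 25 = 38
||A||_F = sqrt(38) = 6.1644

6.1644


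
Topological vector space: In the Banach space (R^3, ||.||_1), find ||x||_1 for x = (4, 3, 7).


The l^1 norm equals the sum of absolute values of all components.
||x||_1 = 4 + 3 + 7
= 14

14.0000


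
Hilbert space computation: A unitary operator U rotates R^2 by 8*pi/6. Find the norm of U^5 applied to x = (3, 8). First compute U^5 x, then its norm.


U is a rotation by theta = 8*pi/6
U^5 = rotation by 5*theta = 40*pi/6 = 4*pi/6 (mod 2*pi)
cos(4*pi/6) = -0.5000, sin(4*pi/6) = 0.8660
U^5 x = (-0.5000 * 3 - 0.8660 * 8, 0.8660 * 3 + -0.5000 * 8)
= (-8.4282, -1.4019)
||U^5 x|| = sqrt((-8.4282)^2 + (-1.4019)^2) = sqrt(73.0000) = 8.5440

8.5440


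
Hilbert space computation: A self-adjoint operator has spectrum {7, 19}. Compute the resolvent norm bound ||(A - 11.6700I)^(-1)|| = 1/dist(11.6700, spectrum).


dist(11.6700, {7, 19}) = min(|11.6700 - 7|, |11.6700 - 19|)
= min(4.6700, 7.3300) = 4.6700
Resolvent bound = 1/4.6700 = 0.2141

0.2141


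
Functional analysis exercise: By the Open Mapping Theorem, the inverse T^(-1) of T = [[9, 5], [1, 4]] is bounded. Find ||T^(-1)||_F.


det(T) = 9*4 - 5*1 = 31
T^(-1) = (1/31) * [[4, -5], [-1, 9]] = [[0.1290, -0.1613], [-0.0323, 0.2903]]
||T^(-1)||_F^2 = 0.1290^2 + (-0.1613)^2 + (-0.0323)^2 + 0.2903^2 = 0.1280
||T^(-1)||_F = sqrt(0.1280) = 0.3578

0.3578


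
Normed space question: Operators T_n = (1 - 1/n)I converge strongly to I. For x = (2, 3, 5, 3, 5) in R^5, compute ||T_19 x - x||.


T_19 x - x = (1 - 1/19)x - x = -x/19
||x|| = sqrt(72) = 8.4853
||T_19 x - x|| = ||x||/19 = 8.4853/19 = 0.4466

0.4466


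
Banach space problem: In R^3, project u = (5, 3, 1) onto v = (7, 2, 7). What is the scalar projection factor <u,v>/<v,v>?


Computing <u,v> = 5*7 + 3*2 + 1*7 = 48
Computing <v,v> = 7^2 + 2^2 + 7^2 = 102
Projection coefficient = 48/102 = 0.4706

0.4706


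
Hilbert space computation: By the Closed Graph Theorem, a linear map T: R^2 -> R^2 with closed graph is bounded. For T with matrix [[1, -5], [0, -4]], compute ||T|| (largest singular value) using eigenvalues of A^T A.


A^T A = [[1, -5], [-5, 41]]
trace(A^T A) = 42, det(A^T A) = 16
discriminant = 42^2 - 4*16 = 1700
Largest eigenvalue of A^T A = (trace + sqrt(disc))/2 = 41.6155
||T|| = sqrt(41.6155) = 6.4510

6.4510


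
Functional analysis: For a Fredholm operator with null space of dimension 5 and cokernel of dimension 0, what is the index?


The Fredholm index is defined as ind(T) = dim(ker T) - dim(coker T)
= 5 - 0
= 5

5


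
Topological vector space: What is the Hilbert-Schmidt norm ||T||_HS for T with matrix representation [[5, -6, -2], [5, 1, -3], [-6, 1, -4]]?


The Hilbert-Schmidt norm is sqrt(sum of squares of all entries).
Sum of squares = 5^2 + (-6)^2 + (-2)^2 + 5^2 + 1^2 + (-3)^2 + (-6)^2 + 1^2 + (-4)^2
= 25 + 36 + 4 + 25 + 1 + 9 + 36 + 1 + 16 = 153
||T||_HS = sqrt(153) = 12.3693

12.3693


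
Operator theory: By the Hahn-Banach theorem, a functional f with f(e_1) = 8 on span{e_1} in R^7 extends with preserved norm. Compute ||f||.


The norm of f is given by ||f|| = sup_{||x||=1} |f(x)|.
On span{e_1}, ||e_1|| = 1, so ||f|| = |f(e_1)| / ||e_1||
= |8| / 1 = 8.0000

8.0000


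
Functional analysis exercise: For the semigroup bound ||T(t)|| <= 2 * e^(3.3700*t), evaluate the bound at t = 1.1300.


||T(1.1300)|| <= 2 * exp(3.3700 * 1.1300)
= 2 * exp(3.8081)
= 2 * 45.0647
= 90.1295

90.1295


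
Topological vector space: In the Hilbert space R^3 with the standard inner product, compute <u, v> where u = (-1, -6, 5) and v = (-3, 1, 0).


Computing the standard inner product <u, v> = sum u_i * v_i
= -1*-3 + -6*1 + 5*0
= 3 + -6 + 0
= -3

-3


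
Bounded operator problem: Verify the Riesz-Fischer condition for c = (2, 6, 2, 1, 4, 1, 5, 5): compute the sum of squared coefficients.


sum |c_n|^2 = 2^2 + 6^2 + 2^2 + 1^2 + 4^2 + 1^2 + 5^2 + 5^2
= 4 + 36 + 4 + 1 + 16 + 1 + 25 + 25
= 112

112


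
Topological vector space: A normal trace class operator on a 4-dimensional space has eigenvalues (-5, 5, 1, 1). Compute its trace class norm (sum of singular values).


For a normal operator, singular values equal |eigenvalues|.
Trace norm = sum |lambda_i| = 5 + 5 + 1 + 1
= 12

12


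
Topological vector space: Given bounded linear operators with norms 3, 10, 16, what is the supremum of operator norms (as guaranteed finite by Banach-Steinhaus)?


By the Uniform Boundedness Principle, the supremum of norms is finite.
sup_k ||T_k|| = max(3, 10, 16) = 16

16


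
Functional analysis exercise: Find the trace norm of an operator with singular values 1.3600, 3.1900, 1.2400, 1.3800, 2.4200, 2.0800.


The nuclear norm is the sum of all singular values.
||T||_1 = 1.3600 + 3.1900 + 1.2400 + 1.3800 + 2.4200 + 2.0800
= 11.6700

11.6700


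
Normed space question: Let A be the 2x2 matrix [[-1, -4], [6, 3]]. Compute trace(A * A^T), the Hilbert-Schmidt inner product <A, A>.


trace(A * A^T) = sum of squares of all entries
= (-1)^2 + (-4)^2 + 6^2 + 3^2
= 1 + 16 + 36 + 9
= 62

62


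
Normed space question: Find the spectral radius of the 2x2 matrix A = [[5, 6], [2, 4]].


For a 2x2 matrix, eigenvalues satisfy lambda^2 - (trace)*lambda + det = 0
trace = 5 + 4 = 9
det = 5*4 - 6*2 = 8
discriminant = 9^2 - 4*(8) = 49
spectral radius = max |eigenvalue| = 8.0000

8.0000


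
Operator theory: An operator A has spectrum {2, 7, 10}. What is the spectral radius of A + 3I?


Spectrum of A + 3I = {5, 10, 13}
Spectral radius = max |lambda| over the shifted spectrum
= max(5, 10, 13) = 13

13


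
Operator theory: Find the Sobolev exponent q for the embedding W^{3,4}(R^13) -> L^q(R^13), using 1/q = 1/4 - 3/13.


Using the Sobolev embedding formula: 1/q = 1/p - k/n
1/q = 1/4 - 3/13 = 1/52
q = 1/(1/52) = 52

52.0000


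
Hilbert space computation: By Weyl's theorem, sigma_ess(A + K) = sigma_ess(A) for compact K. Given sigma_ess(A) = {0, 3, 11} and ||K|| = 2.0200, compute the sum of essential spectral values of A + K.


By Weyl's theorem, the essential spectrum is invariant under compact perturbations.
sigma_ess(A + K) = sigma_ess(A) = {0, 3, 11}
Sum = 0 + 3 + 11 = 14

14


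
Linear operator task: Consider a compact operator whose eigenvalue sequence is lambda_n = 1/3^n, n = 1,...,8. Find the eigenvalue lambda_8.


The eigenvalue formula gives lambda_8 = 1/3^8
= 1/6561
= 1.5242e-04

1.5242e-04


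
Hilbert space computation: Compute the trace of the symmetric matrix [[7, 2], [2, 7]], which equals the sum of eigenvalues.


For a self-adjoint (symmetric) matrix, the eigenvalues are real.
The sum of eigenvalues equals the trace of the matrix.
trace = 7 + 7 = 14

14


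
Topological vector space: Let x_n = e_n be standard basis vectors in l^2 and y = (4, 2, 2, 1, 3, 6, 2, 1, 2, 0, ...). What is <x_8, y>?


x_8 = e_8 is the standard basis vector with 1 in position 8.
<x_8, y> = y_8 = 1
As n -> infinity, <x_n, y> -> 0, confirming weak convergence of (x_n) to 0.

1


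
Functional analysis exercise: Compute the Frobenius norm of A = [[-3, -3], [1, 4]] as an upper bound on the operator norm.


||A||_F^2 = sum a_ij^2
= (-3)^2 + (-3)^2 + 1^2 + 4^2
= 9 + 9 + 1 + 16 = 35
||A||_F = sqrt(35) = 5.9161

5.9161


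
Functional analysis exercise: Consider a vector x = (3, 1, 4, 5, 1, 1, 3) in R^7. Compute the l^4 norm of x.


The l^4 norm = (sum |x_i|^4)^(1/4)
Sum of 4th powers = 81 + 1 + 256 + 625 + 1 + 1 + 81 = 1046
||x||_4 = (1046)^(1/4) = 5.6870

5.6870


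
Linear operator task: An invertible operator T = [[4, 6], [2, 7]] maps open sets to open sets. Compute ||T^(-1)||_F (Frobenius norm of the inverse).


det(T) = 4*7 - 6*2 = 16
T^(-1) = (1/16) * [[7, -6], [-2, 4]] = [[0.4375, -0.3750], [-0.1250, 0.2500]]
||T^(-1)||_F^2 = 0.4375^2 + (-0.3750)^2 + (-0.1250)^2 + 0.2500^2 = 0.4102
||T^(-1)||_F = sqrt(0.4102) = 0.6404

0.6404


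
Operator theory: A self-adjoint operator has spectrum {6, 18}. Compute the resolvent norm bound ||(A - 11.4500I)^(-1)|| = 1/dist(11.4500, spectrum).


dist(11.4500, {6, 18}) = min(|11.4500 - 6|, |11.4500 - 18|)
= min(5.4500, 6.5500) = 5.4500
Resolvent bound = 1/5.4500 = 0.1835

0.1835


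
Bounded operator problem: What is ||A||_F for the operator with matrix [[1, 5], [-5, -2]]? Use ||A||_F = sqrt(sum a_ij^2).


||A||_F^2 = sum a_ij^2
= 1^2 + 5^2 + (-5)^2 + (-2)^2
= 1 + 25 + 25 + 4 = 55
||A||_F = sqrt(55) = 7.4162

7.4162


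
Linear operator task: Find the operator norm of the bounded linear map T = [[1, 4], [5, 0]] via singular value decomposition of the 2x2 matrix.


A^T A = [[26, 4], [4, 16]]
trace(A^T A) = 42, det(A^T A) = 400
discriminant = 42^2 - 4*400 = 164
Largest eigenvalue of A^T A = (trace + sqrt(disc))/2 = 27.4031
||T|| = sqrt(27.4031) = 5.2348

5.2348


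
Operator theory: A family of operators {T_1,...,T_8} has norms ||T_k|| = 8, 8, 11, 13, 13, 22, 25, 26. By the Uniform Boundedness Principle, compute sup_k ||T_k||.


By the Uniform Boundedness Principle, the supremum of norms is finite.
sup_k ||T_k|| = max(8, 8, 11, 13, 13, 22, 25, 26) = 26

26


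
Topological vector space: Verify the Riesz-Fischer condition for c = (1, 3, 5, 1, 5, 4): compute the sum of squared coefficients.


sum |c_n|^2 = 1^2 + 3^2 + 5^2 + 1^2 + 5^2 + 4^2
= 1 + 9 + 25 + 1 + 25 + 16
= 77

77


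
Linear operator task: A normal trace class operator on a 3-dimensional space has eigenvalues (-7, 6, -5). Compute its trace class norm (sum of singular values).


For a normal operator, singular values equal |eigenvalues|.
Trace norm = sum |lambda_i| = 7 + 6 + 5
= 18

18


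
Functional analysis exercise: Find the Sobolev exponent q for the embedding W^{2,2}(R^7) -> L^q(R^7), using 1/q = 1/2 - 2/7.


Using the Sobolev embedding formula: 1/q = 1/p - k/n
1/q = 1/2 - 2/7 = 3/14
q = 1/(3/14) = 14/3 = 4.6667

4.6667


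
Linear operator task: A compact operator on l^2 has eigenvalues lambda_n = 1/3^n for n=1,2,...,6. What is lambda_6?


The eigenvalue formula gives lambda_6 = 1/3^6
= 1/729
= 0.0014

0.0014


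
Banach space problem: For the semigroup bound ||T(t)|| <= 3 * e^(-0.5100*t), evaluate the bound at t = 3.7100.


||T(3.7100)|| <= 3 * exp(-0.5100 * 3.7100)
= 3 * exp(-1.8921)
= 3 * 0.1508
= 0.4523

0.4523


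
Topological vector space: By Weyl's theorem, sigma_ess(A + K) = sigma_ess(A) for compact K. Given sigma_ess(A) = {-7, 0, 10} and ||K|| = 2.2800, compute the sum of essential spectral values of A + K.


By Weyl's theorem, the essential spectrum is invariant under compact perturbations.
sigma_ess(A + K) = sigma_ess(A) = {-7, 0, 10}
Sum = -7 + 0 + 10 = 3

3


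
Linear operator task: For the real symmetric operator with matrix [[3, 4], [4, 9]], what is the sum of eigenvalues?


For a self-adjoint (symmetric) matrix, the eigenvalues are real.
The sum of eigenvalues equals the trace of the matrix.
trace = 3 + 9 = 12

12


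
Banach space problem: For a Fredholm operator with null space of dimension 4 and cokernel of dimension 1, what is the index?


The Fredholm index is defined as ind(T) = dim(ker T) - dim(coker T)
= 4 - 1
= 3

3


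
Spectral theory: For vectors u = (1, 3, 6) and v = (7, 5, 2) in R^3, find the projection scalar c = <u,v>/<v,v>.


Computing <u,v> = 1*7 + 3*5 + 6*2 = 34
Computing <v,v> = 7^2 + 5^2 + 2^2 = 78
Projection coefficient = 34/78 = 0.4359

0.4359


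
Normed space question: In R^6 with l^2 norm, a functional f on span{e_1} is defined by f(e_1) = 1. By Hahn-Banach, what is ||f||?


The norm of f is given by ||f|| = sup_{||x||=1} |f(x)|.
On span{e_1}, ||e_1|| = 1, so ||f|| = |f(e_1)| / ||e_1||
= |1| / 1 = 1.0000

1.0000


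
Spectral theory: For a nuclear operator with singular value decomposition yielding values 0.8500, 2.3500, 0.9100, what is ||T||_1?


The nuclear norm is the sum of all singular values.
||T||_1 = 0.8500 + 2.3500 + 0.9100
= 4.1100

4.1100


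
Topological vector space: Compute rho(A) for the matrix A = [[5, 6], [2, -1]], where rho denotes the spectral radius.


For a 2x2 matrix, eigenvalues satisfy lambda^2 - (trace)*lambda + det = 0
trace = 5 + -1 = 4
det = 5*-1 - 6*2 = -17
discriminant = 4^2 - 4*(-17) = 84
spectral radius = max |eigenvalue| = 6.5826

6.5826


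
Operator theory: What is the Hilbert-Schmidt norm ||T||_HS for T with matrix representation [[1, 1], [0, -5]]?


The Hilbert-Schmidt norm is sqrt(sum of squares of all entries).
Sum of squares = 1^2 + 1^2 + 0^2 + (-5)^2
= 1 + 1 + 0 + 25 = 27
||T||_HS = sqrt(27) = 5.1962

5.1962


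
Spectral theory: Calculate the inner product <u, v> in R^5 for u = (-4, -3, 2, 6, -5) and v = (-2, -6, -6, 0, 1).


Computing the standard inner product <u, v> = sum u_i * v_i
= -4*-2 + -3*-6 + 2*-6 + 6*0 + -5*1
= 8 + 18 + -12 + 0 + -5
= 9

9


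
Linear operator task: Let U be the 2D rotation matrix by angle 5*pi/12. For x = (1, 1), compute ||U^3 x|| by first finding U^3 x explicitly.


U is a rotation by theta = 5*pi/12
U^3 = rotation by 3*theta = 15*pi/12
cos(15*pi/12) = -0.7071, sin(15*pi/12) = -0.7071
U^3 x = (-0.7071 * 1 - -0.7071 * 1, -0.7071 * 1 + -0.7071 * 1)
= (0.0000, -1.4142)
||U^3 x|| = sqrt(0.0000^2 + (-1.4142)^2) = sqrt(2.0000) = 1.4142

1.4142


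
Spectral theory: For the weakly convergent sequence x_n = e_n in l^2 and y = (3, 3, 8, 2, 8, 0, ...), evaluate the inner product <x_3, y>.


x_3 = e_3 is the standard basis vector with 1 in position 3.
<x_3, y> = y_3 = 8
As n -> infinity, <x_n, y> -> 0, confirming weak convergence of (x_n) to 0.

8


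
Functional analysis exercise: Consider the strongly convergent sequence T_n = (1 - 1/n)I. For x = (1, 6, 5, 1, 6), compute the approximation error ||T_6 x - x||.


T_6 x - x = (1 - 1/6)x - x = -x/6
||x|| = sqrt(99) = 9.9499
||T_6 x - x|| = ||x||/6 = 9.9499/6 = 1.6583

1.6583


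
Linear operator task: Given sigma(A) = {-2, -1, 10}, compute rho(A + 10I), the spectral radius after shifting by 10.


Spectrum of A + 10I = {8, 9, 20}
Spectral radius = max |lambda| over the shifted spectrum
= max(8, 9, 20) = 20

20


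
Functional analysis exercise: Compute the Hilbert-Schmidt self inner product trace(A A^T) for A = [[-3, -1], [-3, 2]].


trace(A * A^T) = sum of squares of all entries
= (-3)^2 + (-1)^2 + (-3)^2 + 2^2
= 9 + 1 + 9 + 4
= 23

23


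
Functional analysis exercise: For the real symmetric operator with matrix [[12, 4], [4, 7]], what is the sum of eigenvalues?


For a self-adjoint (symmetric) matrix, the eigenvalues are real.
The sum of eigenvalues equals the trace of the matrix.
trace = 12 + 7 = 19

19


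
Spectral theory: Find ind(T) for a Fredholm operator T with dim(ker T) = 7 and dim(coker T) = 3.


The Fredholm index is defined as ind(T) = dim(ker T) - dim(coker T)
= 7 - 3
= 4

4


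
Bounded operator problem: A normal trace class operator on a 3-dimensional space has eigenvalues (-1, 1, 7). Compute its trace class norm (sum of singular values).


For a normal operator, singular values equal |eigenvalues|.
Trace norm = sum |lambda_i| = 1 + 1 + 7
= 9

9


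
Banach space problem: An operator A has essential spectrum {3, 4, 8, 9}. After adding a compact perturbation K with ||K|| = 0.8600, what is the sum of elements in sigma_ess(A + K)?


By Weyl's theorem, the essential spectrum is invariant under compact perturbations.
sigma_ess(A + K) = sigma_ess(A) = {3, 4, 8, 9}
Sum = 3 + 4 + 8 + 9 = 24

24


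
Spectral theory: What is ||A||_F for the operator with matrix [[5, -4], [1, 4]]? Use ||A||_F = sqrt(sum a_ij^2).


||A||_F^2 = sum a_ij^2
= 5^2 + (-4)^2 + 1^2 + 4^2
= 25 + 16 + 1 + 16 = 58
||A||_F = sqrt(58) = 7.6158

7.6158


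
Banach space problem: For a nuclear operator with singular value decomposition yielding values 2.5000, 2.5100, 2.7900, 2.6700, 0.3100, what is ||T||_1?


The nuclear norm is the sum of all singular values.
||T||_1 = 2.5000 + 2.5100 + 2.7900 + 2.6700 + 0.3100
= 10.7800

10.7800


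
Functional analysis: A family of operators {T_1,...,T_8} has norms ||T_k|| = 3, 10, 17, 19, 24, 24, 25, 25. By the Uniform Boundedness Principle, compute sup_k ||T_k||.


By the Uniform Boundedness Principle, the supremum of norms is finite.
sup_k ||T_k|| = max(3, 10, 17, 19, 24, 24, 25, 25) = 25

25


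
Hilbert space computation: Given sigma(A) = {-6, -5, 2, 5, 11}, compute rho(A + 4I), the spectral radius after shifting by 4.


Spectrum of A + 4I = {-2, -1, 6, 9, 15}
Spectral radius = max |lambda| over the shifted spectrum
= max(2, 1, 6, 9, 15) = 15

15
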